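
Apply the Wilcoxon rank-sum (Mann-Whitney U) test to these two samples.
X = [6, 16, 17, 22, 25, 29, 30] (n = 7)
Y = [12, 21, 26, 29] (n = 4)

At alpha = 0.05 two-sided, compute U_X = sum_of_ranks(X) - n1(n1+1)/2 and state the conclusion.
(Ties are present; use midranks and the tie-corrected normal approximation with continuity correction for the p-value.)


Step 1: Combine and sort all 11 observations; assign midranks.
sorted (value, group): (6,X), (12,Y), (16,X), (17,X), (21,Y), (22,X), (25,X), (26,Y), (29,X), (29,Y), (30,X)
ranks: 6->1, 12->2, 16->3, 17->4, 21->5, 22->6, 25->7, 26->8, 29->9.5, 29->9.5, 30->11
Step 2: Rank sum for X: R1 = 1 + 3 + 4 + 6 + 7 + 9.5 + 11 = 41.5.
Step 3: U_X = R1 - n1(n1+1)/2 = 41.5 - 7*8/2 = 41.5 - 28 = 13.5.
       U_Y = n1*n2 - U_X = 28 - 13.5 = 14.5.
Step 4: Ties are present, so use the tie-corrected normal approximation (with continuity correction) for the p-value.
Step 5: p-value = 1.000000; compare to alpha = 0.05. fail to reject H0.

U_X = 13.5, p = 1.000000, fail to reject H0 at alpha = 0.05.


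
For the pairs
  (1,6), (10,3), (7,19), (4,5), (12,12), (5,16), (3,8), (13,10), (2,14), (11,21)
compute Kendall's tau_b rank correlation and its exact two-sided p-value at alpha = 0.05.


Step 1: Enumerate the 45 unordered pairs (i,j) with i<j and classify each by sign(x_j-x_i) * sign(y_j-y_i).
  (1,2):dx=+9,dy=-3->D; (1,3):dx=+6,dy=+13->C; (1,4):dx=+3,dy=-1->D; (1,5):dx=+11,dy=+6->C
  (1,6):dx=+4,dy=+10->C; (1,7):dx=+2,dy=+2->C; (1,8):dx=+12,dy=+4->C; (1,9):dx=+1,dy=+8->C
  (1,10):dx=+10,dy=+15->C; (2,3):dx=-3,dy=+16->D; (2,4):dx=-6,dy=+2->D; (2,5):dx=+2,dy=+9->C
  (2,6):dx=-5,dy=+13->D; (2,7):dx=-7,dy=+5->D; (2,8):dx=+3,dy=+7->C; (2,9):dx=-8,dy=+11->D
  (2,10):dx=+1,dy=+18->C; (3,4):dx=-3,dy=-14->C; (3,5):dx=+5,dy=-7->D; (3,6):dx=-2,dy=-3->C
  (3,7):dx=-4,dy=-11->C; (3,8):dx=+6,dy=-9->D; (3,9):dx=-5,dy=-5->C; (3,10):dx=+4,dy=+2->C
  (4,5):dx=+8,dy=+7->C; (4,6):dx=+1,dy=+11->C; (4,7):dx=-1,dy=+3->D; (4,8):dx=+9,dy=+5->C
  (4,9):dx=-2,dy=+9->D; (4,10):dx=+7,dy=+16->C; (5,6):dx=-7,dy=+4->D; (5,7):dx=-9,dy=-4->C
  (5,8):dx=+1,dy=-2->D; (5,9):dx=-10,dy=+2->D; (5,10):dx=-1,dy=+9->D; (6,7):dx=-2,dy=-8->C
  (6,8):dx=+8,dy=-6->D; (6,9):dx=-3,dy=-2->C; (6,10):dx=+6,dy=+5->C; (7,8):dx=+10,dy=+2->C
  (7,9):dx=-1,dy=+6->D; (7,10):dx=+8,dy=+13->C; (8,9):dx=-11,dy=+4->D; (8,10):dx=-2,dy=+11->D
  (9,10):dx=+9,dy=+7->C
Step 2: C = 26, D = 19, total pairs = 45.
Step 3: tau = (C - D)/(n(n-1)/2) = (26 - 19)/45 = 0.155556.
Step 4: Exact two-sided p-value (enumerate n! = 3628800 permutations of y under H0): p = 0.600654.
Step 5: alpha = 0.05. fail to reject H0.

tau_b = 0.1556 (C=26, D=19), p = 0.600654, fail to reject H0.


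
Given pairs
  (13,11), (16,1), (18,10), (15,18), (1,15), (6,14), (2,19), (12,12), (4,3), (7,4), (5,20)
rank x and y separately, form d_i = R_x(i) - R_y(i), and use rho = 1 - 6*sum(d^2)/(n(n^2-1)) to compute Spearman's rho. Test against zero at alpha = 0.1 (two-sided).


Step 1: Rank x and y separately (midranks; no ties here).
rank(x): 13->8, 16->10, 18->11, 15->9, 1->1, 6->5, 2->2, 12->7, 4->3, 7->6, 5->4
rank(y): 11->5, 1->1, 10->4, 18->9, 15->8, 14->7, 19->10, 12->6, 3->2, 4->3, 20->11
Step 2: d_i = R_x(i) - R_y(i); compute d_i^2.
  (8-5)^2=9, (10-1)^2=81, (11-4)^2=49, (9-9)^2=0, (1-8)^2=49, (5-7)^2=4, (2-10)^2=64, (7-6)^2=1, (3-2)^2=1, (6-3)^2=9, (4-11)^2=49
sum(d^2) = 316.
Step 3: rho = 1 - 6*316 / (11*(11^2 - 1)) = 1 - 1896/1320 = -0.436364.
Step 4: Under H0, t = rho * sqrt((n-2)/(1-rho^2)) = -1.4549 ~ t(9).
Step 5: Two-sided p-value from the t-distribution with 9 df = 0.179665.
Step 6: alpha = 0.1. fail to reject H0.

rho = -0.4364, p = 0.179665, fail to reject H0 at alpha = 0.1.


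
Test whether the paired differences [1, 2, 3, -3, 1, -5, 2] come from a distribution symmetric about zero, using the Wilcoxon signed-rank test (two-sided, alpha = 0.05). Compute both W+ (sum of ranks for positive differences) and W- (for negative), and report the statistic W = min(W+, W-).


Step 1: Drop any zero differences (none here) and take |d_i|.
|d| = [1, 2, 3, 3, 1, 5, 2]
Step 2: Midrank |d_i| (ties get averaged ranks).
ranks: |1|->1.5, |2|->3.5, |3|->5.5, |3|->5.5, |1|->1.5, |5|->7, |2|->3.5
Step 3: Attach original signs; sum ranks with positive sign and with negative sign.
W+ = 1.5 + 3.5 + 5.5 + 1.5 + 3.5 = 15.5
W- = 5.5 + 7 = 12.5
(Check: W+ + W- = 28 should equal n(n+1)/2 = 28.)
Step 4: Test statistic W = min(W+, W-) = 12.5.
Step 5: Ties in |d|, so use the tie-corrected normal approximation.
        E[W] = n(n+1)/4 = 7*8/4 = 14.
        Tie groups: |d|=1 (t=2), |d|=2 (t=2), |d|=3 (t=2); sum(t^3 - t) = 18.
        Var[W] = n(n+1)(2n+1)/24 - sum(t^3-t)/48 = 840/24 - 18/48 = 34.625.
        z = (W - E[W]) / sqrt(Var[W]) = (12.5 - 14) / 5.8843 = -0.2549.
        Two-sided p = 2*Phi(z) = 0.798788.
Step 6: alpha = 0.05. fail to reject H0.

W+ = 15.5, W- = 12.5, W = min = 12.5, p = 0.798788, fail to reject H0.


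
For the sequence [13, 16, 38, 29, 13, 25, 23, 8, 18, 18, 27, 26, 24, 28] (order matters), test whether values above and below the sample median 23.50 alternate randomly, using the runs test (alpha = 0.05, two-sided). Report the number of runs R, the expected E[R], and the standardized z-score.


Step 1: Compute median = 23.50; label A = above, B = below.
Labels in order: BBAABABBBBAAAA  (n_A = 7, n_B = 7)
Step 2: Count runs R = 6.
Step 3: Under H0 (random ordering), E[R] = 2*n_A*n_B/(n_A+n_B) + 1 = 2*7*7/14 + 1 = 8.0000.
        Var[R] = 2*n_A*n_B*(2*n_A*n_B - n_A - n_B) / ((n_A+n_B)^2 * (n_A+n_B-1)) = 8232/2548 = 3.2308.
        SD[R] = 1.7974.
Step 4: Continuity-corrected z = (R + 0.5 - E[R]) / SD[R] = (6 + 0.5 - 8.0000) / 1.7974 = -0.8345.
Step 5: Two-sided p-value via normal approximation = 2*(1 - Phi(|z|)) = 0.403986.
Step 6: alpha = 0.05. fail to reject H0.

R = 6, z = -0.8345, p = 0.403986, fail to reject H0.


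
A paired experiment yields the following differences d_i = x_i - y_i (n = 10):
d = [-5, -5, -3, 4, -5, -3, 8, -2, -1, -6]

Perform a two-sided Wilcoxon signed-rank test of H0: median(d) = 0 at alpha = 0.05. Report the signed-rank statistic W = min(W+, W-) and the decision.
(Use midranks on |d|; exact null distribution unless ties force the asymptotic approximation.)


Step 1: Drop any zero differences (none here) and take |d_i|.
|d| = [5, 5, 3, 4, 5, 3, 8, 2, 1, 6]
Step 2: Midrank |d_i| (ties get averaged ranks).
ranks: |5|->7, |5|->7, |3|->3.5, |4|->5, |5|->7, |3|->3.5, |8|->10, |2|->2, |1|->1, |6|->9
Step 3: Attach original signs; sum ranks with positive sign and with negative sign.
W+ = 5 + 10 = 15
W- = 7 + 7 + 3.5 + 7 + 3.5 + 2 + 1 + 9 = 40
(Check: W+ + W- = 55 should equal n(n+1)/2 = 55.)
Step 4: Test statistic W = min(W+, W-) = 15.
Step 5: Ties in |d|, so use the tie-corrected normal approximation.
        E[W] = n(n+1)/4 = 10*11/4 = 27.5.
        Tie groups: |d|=3 (t=2), |d|=5 (t=3); sum(t^3 - t) = 30.
        Var[W] = n(n+1)(2n+1)/24 - sum(t^3-t)/48 = 2310/24 - 30/48 = 95.625.
        z = (W - E[W]) / sqrt(Var[W]) = (15 - 27.5) / 9.7788 = -1.2783.
        Two-sided p = 2*Phi(z) = 0.201152.
Step 6: alpha = 0.05. fail to reject H0.

W+ = 15, W- = 40, W = min = 15, p = 0.201152, fail to reject H0.


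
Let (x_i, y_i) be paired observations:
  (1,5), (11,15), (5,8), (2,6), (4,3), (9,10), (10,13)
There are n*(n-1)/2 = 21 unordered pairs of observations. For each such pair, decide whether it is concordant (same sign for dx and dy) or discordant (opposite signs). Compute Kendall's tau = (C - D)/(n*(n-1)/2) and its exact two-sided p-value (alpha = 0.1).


Step 1: Enumerate the 21 unordered pairs (i,j) with i<j and classify each by sign(x_j-x_i) * sign(y_j-y_i).
  (1,2):dx=+10,dy=+10->C; (1,3):dx=+4,dy=+3->C; (1,4):dx=+1,dy=+1->C; (1,5):dx=+3,dy=-2->D
  (1,6):dx=+8,dy=+5->C; (1,7):dx=+9,dy=+8->C; (2,3):dx=-6,dy=-7->C; (2,4):dx=-9,dy=-9->C
  (2,5):dx=-7,dy=-12->C; (2,6):dx=-2,dy=-5->C; (2,7):dx=-1,dy=-2->C; (3,4):dx=-3,dy=-2->C
  (3,5):dx=-1,dy=-5->C; (3,6):dx=+4,dy=+2->C; (3,7):dx=+5,dy=+5->C; (4,5):dx=+2,dy=-3->D
  (4,6):dx=+7,dy=+4->C; (4,7):dx=+8,dy=+7->C; (5,6):dx=+5,dy=+7->C; (5,7):dx=+6,dy=+10->C
  (6,7):dx=+1,dy=+3->C
Step 2: C = 19, D = 2, total pairs = 21.
Step 3: tau = (C - D)/(n(n-1)/2) = (19 - 2)/21 = 0.809524.
Step 4: Exact two-sided p-value (enumerate n! = 5040 permutations of y under H0): p = 0.010714.
Step 5: alpha = 0.1. reject H0.

tau_b = 0.8095 (C=19, D=2), p = 0.010714, reject H0.


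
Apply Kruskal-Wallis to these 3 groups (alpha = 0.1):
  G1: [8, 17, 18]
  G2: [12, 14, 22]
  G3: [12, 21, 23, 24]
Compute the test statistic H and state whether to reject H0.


Step 1: Combine all N = 10 observations and assign midranks.
sorted (value, group, rank): (8,G1,1), (12,G2,2.5), (12,G3,2.5), (14,G2,4), (17,G1,5), (18,G1,6), (21,G3,7), (22,G2,8), (23,G3,9), (24,G3,10)
Step 2: Sum ranks within each group.
R_1 = 12 (n_1 = 3)
R_2 = 14.5 (n_2 = 3)
R_3 = 28.5 (n_3 = 4)
Step 3: H = 12/(N(N+1)) * sum(R_i^2/n_i) - 3(N+1)
     = 12/(10*11) * (12^2/3 + 14.5^2/3 + 28.5^2/4) - 3*11
     = 0.109091 * 321.146 - 33
     = 2.034091.
Step 4: Ties present; correction factor C = 1 - 6/(10^3 - 10) = 0.993939. Corrected H = 2.034091 / 0.993939 = 2.046494.
Step 5: Under H0, H ~ chi^2(2); p-value = 0.359426.
Step 6: alpha = 0.1. fail to reject H0.

H = 2.0465, df = 2, p = 0.359426, fail to reject H0.


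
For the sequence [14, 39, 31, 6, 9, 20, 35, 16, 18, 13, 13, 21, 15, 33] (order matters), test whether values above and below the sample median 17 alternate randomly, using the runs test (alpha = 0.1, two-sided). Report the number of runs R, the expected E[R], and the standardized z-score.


Step 1: Compute median = 17; label A = above, B = below.
Labels in order: BAABBAABABBABA  (n_A = 7, n_B = 7)
Step 2: Count runs R = 10.
Step 3: Under H0 (random ordering), E[R] = 2*n_A*n_B/(n_A+n_B) + 1 = 2*7*7/14 + 1 = 8.0000.
        Var[R] = 2*n_A*n_B*(2*n_A*n_B - n_A - n_B) / ((n_A+n_B)^2 * (n_A+n_B-1)) = 8232/2548 = 3.2308.
        SD[R] = 1.7974.
Step 4: Continuity-corrected z = (R - 0.5 - E[R]) / SD[R] = (10 - 0.5 - 8.0000) / 1.7974 = 0.8345.
Step 5: Two-sided p-value via normal approximation = 2*(1 - Phi(|z|)) = 0.403986.
Step 6: alpha = 0.1. fail to reject H0.

R = 10, z = 0.8345, p = 0.403986, fail to reject H0.


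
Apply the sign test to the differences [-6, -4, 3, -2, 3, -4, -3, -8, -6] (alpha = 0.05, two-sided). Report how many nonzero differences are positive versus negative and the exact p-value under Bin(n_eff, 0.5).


Step 1: Discard zero differences. Original n = 9; n_eff = number of nonzero differences = 9.
Nonzero differences (with sign): -6, -4, +3, -2, +3, -4, -3, -8, -6
Step 2: Count signs: positive = 2, negative = 7.
Step 3: Under H0: P(positive) = 0.5, so the number of positives S ~ Bin(9, 0.5).
Step 4: Two-sided exact p-value = sum of Bin(9,0.5) probabilities at or below the observed probability = 0.179688.
Step 5: alpha = 0.05. fail to reject H0.

n_eff = 9, pos = 2, neg = 7, p = 0.179688, fail to reject H0.


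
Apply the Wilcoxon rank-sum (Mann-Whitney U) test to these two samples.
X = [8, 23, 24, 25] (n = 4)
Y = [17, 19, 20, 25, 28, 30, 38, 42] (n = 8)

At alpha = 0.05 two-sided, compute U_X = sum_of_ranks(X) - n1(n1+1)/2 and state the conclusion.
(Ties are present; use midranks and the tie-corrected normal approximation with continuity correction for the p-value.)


Step 1: Combine and sort all 12 observations; assign midranks.
sorted (value, group): (8,X), (17,Y), (19,Y), (20,Y), (23,X), (24,X), (25,X), (25,Y), (28,Y), (30,Y), (38,Y), (42,Y)
ranks: 8->1, 17->2, 19->3, 20->4, 23->5, 24->6, 25->7.5, 25->7.5, 28->9, 30->10, 38->11, 42->12
Step 2: Rank sum for X: R1 = 1 + 5 + 6 + 7.5 = 19.5.
Step 3: U_X = R1 - n1(n1+1)/2 = 19.5 - 4*5/2 = 19.5 - 10 = 9.5.
       U_Y = n1*n2 - U_X = 32 - 9.5 = 22.5.
Step 4: Ties are present, so use the tie-corrected normal approximation (with continuity correction) for the p-value.
Step 5: p-value = 0.307332; compare to alpha = 0.05. fail to reject H0.

U_X = 9.5, p = 0.307332, fail to reject H0 at alpha = 0.05.


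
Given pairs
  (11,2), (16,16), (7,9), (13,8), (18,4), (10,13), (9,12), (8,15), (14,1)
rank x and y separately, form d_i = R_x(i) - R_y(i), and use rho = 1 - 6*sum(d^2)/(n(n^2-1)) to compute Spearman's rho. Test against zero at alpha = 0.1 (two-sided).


Step 1: Rank x and y separately (midranks; no ties here).
rank(x): 11->5, 16->8, 7->1, 13->6, 18->9, 10->4, 9->3, 8->2, 14->7
rank(y): 2->2, 16->9, 9->5, 8->4, 4->3, 13->7, 12->6, 15->8, 1->1
Step 2: d_i = R_x(i) - R_y(i); compute d_i^2.
  (5-2)^2=9, (8-9)^2=1, (1-5)^2=16, (6-4)^2=4, (9-3)^2=36, (4-7)^2=9, (3-6)^2=9, (2-8)^2=36, (7-1)^2=36
sum(d^2) = 156.
Step 3: rho = 1 - 6*156 / (9*(9^2 - 1)) = 1 - 936/720 = -0.300000.
Step 4: Under H0, t = rho * sqrt((n-2)/(1-rho^2)) = -0.8321 ~ t(7).
Step 5: Two-sided p-value from the t-distribution with 7 df = 0.432845.
Step 6: alpha = 0.1. fail to reject H0.

rho = -0.3000, p = 0.432845, fail to reject H0 at alpha = 0.1.


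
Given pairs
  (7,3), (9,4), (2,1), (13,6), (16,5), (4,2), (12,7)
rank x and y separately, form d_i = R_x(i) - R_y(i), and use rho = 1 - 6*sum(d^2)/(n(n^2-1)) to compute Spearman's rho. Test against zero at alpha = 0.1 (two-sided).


Step 1: Rank x and y separately (midranks; no ties here).
rank(x): 7->3, 9->4, 2->1, 13->6, 16->7, 4->2, 12->5
rank(y): 3->3, 4->4, 1->1, 6->6, 5->5, 2->2, 7->7
Step 2: d_i = R_x(i) - R_y(i); compute d_i^2.
  (3-3)^2=0, (4-4)^2=0, (1-1)^2=0, (6-6)^2=0, (7-5)^2=4, (2-2)^2=0, (5-7)^2=4
sum(d^2) = 8.
Step 3: rho = 1 - 6*8 / (7*(7^2 - 1)) = 1 - 48/336 = 0.857143.
Step 4: Under H0, t = rho * sqrt((n-2)/(1-rho^2)) = 3.7210 ~ t(5).
Step 5: Two-sided p-value from the t-distribution with 5 df = 0.013697.
Step 6: alpha = 0.1. reject H0.

rho = 0.8571, p = 0.013697, reject H0 at alpha = 0.1.


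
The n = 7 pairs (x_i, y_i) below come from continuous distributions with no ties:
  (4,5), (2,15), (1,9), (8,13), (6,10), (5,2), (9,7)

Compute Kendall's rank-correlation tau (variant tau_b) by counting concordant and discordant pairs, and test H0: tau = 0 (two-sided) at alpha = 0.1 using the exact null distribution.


Step 1: Enumerate the 21 unordered pairs (i,j) with i<j and classify each by sign(x_j-x_i) * sign(y_j-y_i).
  (1,2):dx=-2,dy=+10->D; (1,3):dx=-3,dy=+4->D; (1,4):dx=+4,dy=+8->C; (1,5):dx=+2,dy=+5->C
  (1,6):dx=+1,dy=-3->D; (1,7):dx=+5,dy=+2->C; (2,3):dx=-1,dy=-6->C; (2,4):dx=+6,dy=-2->D
  (2,5):dx=+4,dy=-5->D; (2,6):dx=+3,dy=-13->D; (2,7):dx=+7,dy=-8->D; (3,4):dx=+7,dy=+4->C
  (3,5):dx=+5,dy=+1->C; (3,6):dx=+4,dy=-7->D; (3,7):dx=+8,dy=-2->D; (4,5):dx=-2,dy=-3->C
  (4,6):dx=-3,dy=-11->C; (4,7):dx=+1,dy=-6->D; (5,6):dx=-1,dy=-8->C; (5,7):dx=+3,dy=-3->D
  (6,7):dx=+4,dy=+5->C
Step 2: C = 10, D = 11, total pairs = 21.
Step 3: tau = (C - D)/(n(n-1)/2) = (10 - 11)/21 = -0.047619.
Step 4: Exact two-sided p-value (enumerate n! = 5040 permutations of y under H0): p = 1.000000.
Step 5: alpha = 0.1. fail to reject H0.

tau_b = -0.0476 (C=10, D=11), p = 1.000000, fail to reject H0.


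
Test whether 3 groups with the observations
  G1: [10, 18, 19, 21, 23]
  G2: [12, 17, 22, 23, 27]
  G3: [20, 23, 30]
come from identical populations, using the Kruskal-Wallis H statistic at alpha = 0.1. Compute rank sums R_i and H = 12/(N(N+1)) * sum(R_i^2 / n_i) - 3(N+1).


Step 1: Combine all N = 13 observations and assign midranks.
sorted (value, group, rank): (10,G1,1), (12,G2,2), (17,G2,3), (18,G1,4), (19,G1,5), (20,G3,6), (21,G1,7), (22,G2,8), (23,G1,10), (23,G2,10), (23,G3,10), (27,G2,12), (30,G3,13)
Step 2: Sum ranks within each group.
R_1 = 27 (n_1 = 5)
R_2 = 35 (n_2 = 5)
R_3 = 29 (n_3 = 3)
Step 3: H = 12/(N(N+1)) * sum(R_i^2/n_i) - 3(N+1)
     = 12/(13*14) * (27^2/5 + 35^2/5 + 29^2/3) - 3*14
     = 0.065934 * 671.133 - 42
     = 2.250549.
Step 4: Ties present; correction factor C = 1 - 24/(13^3 - 13) = 0.989011. Corrected H = 2.250549 / 0.989011 = 2.275556.
Step 5: Under H0, H ~ chi^2(2); p-value = 0.320531.
Step 6: alpha = 0.1. fail to reject H0.

H = 2.2756, df = 2, p = 0.320531, fail to reject H0.


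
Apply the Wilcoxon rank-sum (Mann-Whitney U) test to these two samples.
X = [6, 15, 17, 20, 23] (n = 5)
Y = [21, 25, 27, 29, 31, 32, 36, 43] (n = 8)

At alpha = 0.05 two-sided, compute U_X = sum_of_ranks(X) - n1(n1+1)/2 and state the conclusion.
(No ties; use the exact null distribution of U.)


Step 1: Combine and sort all 13 observations; assign midranks.
sorted (value, group): (6,X), (15,X), (17,X), (20,X), (21,Y), (23,X), (25,Y), (27,Y), (29,Y), (31,Y), (32,Y), (36,Y), (43,Y)
ranks: 6->1, 15->2, 17->3, 20->4, 21->5, 23->6, 25->7, 27->8, 29->9, 31->10, 32->11, 36->12, 43->13
Step 2: Rank sum for X: R1 = 1 + 2 + 3 + 4 + 6 = 16.
Step 3: U_X = R1 - n1(n1+1)/2 = 16 - 5*6/2 = 16 - 15 = 1.
       U_Y = n1*n2 - U_X = 40 - 1 = 39.
Step 4: No ties, so the exact null distribution of U (based on enumerating the C(13,5) = 1287 equally likely rank assignments) gives the two-sided p-value.
Step 5: p-value = 0.003108; compare to alpha = 0.05. reject H0.

U_X = 1, p = 0.003108, reject H0 at alpha = 0.05.


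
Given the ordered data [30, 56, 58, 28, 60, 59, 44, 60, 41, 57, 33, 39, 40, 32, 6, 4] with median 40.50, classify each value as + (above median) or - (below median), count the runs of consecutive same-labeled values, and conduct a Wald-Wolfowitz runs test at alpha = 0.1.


Step 1: Compute median = 40.50; label A = above, B = below.
Labels in order: BAABAAAAAABBBBBB  (n_A = 8, n_B = 8)
Step 2: Count runs R = 5.
Step 3: Under H0 (random ordering), E[R] = 2*n_A*n_B/(n_A+n_B) + 1 = 2*8*8/16 + 1 = 9.0000.
        Var[R] = 2*n_A*n_B*(2*n_A*n_B - n_A - n_B) / ((n_A+n_B)^2 * (n_A+n_B-1)) = 14336/3840 = 3.7333.
        SD[R] = 1.9322.
Step 4: Continuity-corrected z = (R + 0.5 - E[R]) / SD[R] = (5 + 0.5 - 9.0000) / 1.9322 = -1.8114.
Step 5: Two-sided p-value via normal approximation = 2*(1 - Phi(|z|)) = 0.070076.
Step 6: alpha = 0.1. reject H0.

R = 5, z = -1.8114, p = 0.070076, reject H0.


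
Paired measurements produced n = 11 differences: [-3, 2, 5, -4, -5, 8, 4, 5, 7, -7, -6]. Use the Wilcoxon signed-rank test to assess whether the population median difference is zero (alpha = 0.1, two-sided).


Step 1: Drop any zero differences (none here) and take |d_i|.
|d| = [3, 2, 5, 4, 5, 8, 4, 5, 7, 7, 6]
Step 2: Midrank |d_i| (ties get averaged ranks).
ranks: |3|->2, |2|->1, |5|->6, |4|->3.5, |5|->6, |8|->11, |4|->3.5, |5|->6, |7|->9.5, |7|->9.5, |6|->8
Step 3: Attach original signs; sum ranks with positive sign and with negative sign.
W+ = 1 + 6 + 11 + 3.5 + 6 + 9.5 = 37
W- = 2 + 3.5 + 6 + 9.5 + 8 = 29
(Check: W+ + W- = 66 should equal n(n+1)/2 = 66.)
Step 4: Test statistic W = min(W+, W-) = 29.
Step 5: Ties in |d|, so use the tie-corrected normal approximation.
        E[W] = n(n+1)/4 = 11*12/4 = 33.
        Tie groups: |d|=4 (t=2), |d|=5 (t=3), |d|=7 (t=2); sum(t^3 - t) = 36.
        Var[W] = n(n+1)(2n+1)/24 - sum(t^3-t)/48 = 3036/24 - 36/48 = 125.75.
        z = (W - E[W]) / sqrt(Var[W]) = (29 - 33) / 11.2138 = -0.3567.
        Two-sided p = 2*Phi(z) = 0.721315.
Step 6: alpha = 0.1. fail to reject H0.

W+ = 37, W- = 29, W = min = 29, p = 0.721315, fail to reject H0.


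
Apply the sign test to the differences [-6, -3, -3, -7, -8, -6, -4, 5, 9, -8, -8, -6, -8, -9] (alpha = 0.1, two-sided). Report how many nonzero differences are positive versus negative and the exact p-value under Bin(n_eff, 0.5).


Step 1: Discard zero differences. Original n = 14; n_eff = number of nonzero differences = 14.
Nonzero differences (with sign): -6, -3, -3, -7, -8, -6, -4, +5, +9, -8, -8, -6, -8, -9
Step 2: Count signs: positive = 2, negative = 12.
Step 3: Under H0: P(positive) = 0.5, so the number of positives S ~ Bin(14, 0.5).
Step 4: Two-sided exact p-value = sum of Bin(14,0.5) probabilities at or below the observed probability = 0.012939.
Step 5: alpha = 0.1. reject H0.

n_eff = 14, pos = 2, neg = 12, p = 0.012939, reject H0.


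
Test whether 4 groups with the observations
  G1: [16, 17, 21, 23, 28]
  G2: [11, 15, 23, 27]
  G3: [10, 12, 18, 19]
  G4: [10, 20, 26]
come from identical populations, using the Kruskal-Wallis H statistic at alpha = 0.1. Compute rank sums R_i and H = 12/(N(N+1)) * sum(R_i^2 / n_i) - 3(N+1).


Step 1: Combine all N = 16 observations and assign midranks.
sorted (value, group, rank): (10,G3,1.5), (10,G4,1.5), (11,G2,3), (12,G3,4), (15,G2,5), (16,G1,6), (17,G1,7), (18,G3,8), (19,G3,9), (20,G4,10), (21,G1,11), (23,G1,12.5), (23,G2,12.5), (26,G4,14), (27,G2,15), (28,G1,16)
Step 2: Sum ranks within each group.
R_1 = 52.5 (n_1 = 5)
R_2 = 35.5 (n_2 = 4)
R_3 = 22.5 (n_3 = 4)
R_4 = 25.5 (n_4 = 3)
Step 3: H = 12/(N(N+1)) * sum(R_i^2/n_i) - 3(N+1)
     = 12/(16*17) * (52.5^2/5 + 35.5^2/4 + 22.5^2/4 + 25.5^2/3) - 3*17
     = 0.044118 * 1209.62 - 51
     = 2.365809.
Step 4: Ties present; correction factor C = 1 - 12/(16^3 - 16) = 0.997059. Corrected H = 2.365809 / 0.997059 = 2.372788.
Step 5: Under H0, H ~ chi^2(3); p-value = 0.498720.
Step 6: alpha = 0.1. fail to reject H0.

H = 2.3728, df = 3, p = 0.498720, fail to reject H0.


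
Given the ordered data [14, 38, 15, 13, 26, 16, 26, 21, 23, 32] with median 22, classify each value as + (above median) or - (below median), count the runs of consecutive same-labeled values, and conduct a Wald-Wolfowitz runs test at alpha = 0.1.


Step 1: Compute median = 22; label A = above, B = below.
Labels in order: BABBABABAA  (n_A = 5, n_B = 5)
Step 2: Count runs R = 8.
Step 3: Under H0 (random ordering), E[R] = 2*n_A*n_B/(n_A+n_B) + 1 = 2*5*5/10 + 1 = 6.0000.
        Var[R] = 2*n_A*n_B*(2*n_A*n_B - n_A - n_B) / ((n_A+n_B)^2 * (n_A+n_B-1)) = 2000/900 = 2.2222.
        SD[R] = 1.4907.
Step 4: Continuity-corrected z = (R - 0.5 - E[R]) / SD[R] = (8 - 0.5 - 6.0000) / 1.4907 = 1.0062.
Step 5: Two-sided p-value via normal approximation = 2*(1 - Phi(|z|)) = 0.314305.
Step 6: alpha = 0.1. fail to reject H0.

R = 8, z = 1.0062, p = 0.314305, fail to reject H0.


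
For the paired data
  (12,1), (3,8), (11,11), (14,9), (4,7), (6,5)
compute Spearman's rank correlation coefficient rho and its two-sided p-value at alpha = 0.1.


Step 1: Rank x and y separately (midranks; no ties here).
rank(x): 12->5, 3->1, 11->4, 14->6, 4->2, 6->3
rank(y): 1->1, 8->4, 11->6, 9->5, 7->3, 5->2
Step 2: d_i = R_x(i) - R_y(i); compute d_i^2.
  (5-1)^2=16, (1-4)^2=9, (4-6)^2=4, (6-5)^2=1, (2-3)^2=1, (3-2)^2=1
sum(d^2) = 32.
Step 3: rho = 1 - 6*32 / (6*(6^2 - 1)) = 1 - 192/210 = 0.085714.
Step 4: Under H0, t = rho * sqrt((n-2)/(1-rho^2)) = 0.1721 ~ t(4).
Step 5: Two-sided p-value from the t-distribution with 4 df = 0.871743.
Step 6: alpha = 0.1. fail to reject H0.

rho = 0.0857, p = 0.871743, fail to reject H0 at alpha = 0.1.


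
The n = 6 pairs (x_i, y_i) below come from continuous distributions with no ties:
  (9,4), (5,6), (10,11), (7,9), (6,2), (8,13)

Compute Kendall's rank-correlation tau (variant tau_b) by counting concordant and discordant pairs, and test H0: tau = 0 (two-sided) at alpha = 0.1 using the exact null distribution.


Step 1: Enumerate the 15 unordered pairs (i,j) with i<j and classify each by sign(x_j-x_i) * sign(y_j-y_i).
  (1,2):dx=-4,dy=+2->D; (1,3):dx=+1,dy=+7->C; (1,4):dx=-2,dy=+5->D; (1,5):dx=-3,dy=-2->C
  (1,6):dx=-1,dy=+9->D; (2,3):dx=+5,dy=+5->C; (2,4):dx=+2,dy=+3->C; (2,5):dx=+1,dy=-4->D
  (2,6):dx=+3,dy=+7->C; (3,4):dx=-3,dy=-2->C; (3,5):dx=-4,dy=-9->C; (3,6):dx=-2,dy=+2->D
  (4,5):dx=-1,dy=-7->C; (4,6):dx=+1,dy=+4->C; (5,6):dx=+2,dy=+11->C
Step 2: C = 10, D = 5, total pairs = 15.
Step 3: tau = (C - D)/(n(n-1)/2) = (10 - 5)/15 = 0.333333.
Step 4: Exact two-sided p-value (enumerate n! = 720 permutations of y under H0): p = 0.469444.
Step 5: alpha = 0.1. fail to reject H0.

tau_b = 0.3333 (C=10, D=5), p = 0.469444, fail to reject H0.


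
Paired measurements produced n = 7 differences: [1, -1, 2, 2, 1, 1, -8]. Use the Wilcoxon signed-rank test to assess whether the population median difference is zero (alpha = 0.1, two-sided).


Step 1: Drop any zero differences (none here) and take |d_i|.
|d| = [1, 1, 2, 2, 1, 1, 8]
Step 2: Midrank |d_i| (ties get averaged ranks).
ranks: |1|->2.5, |1|->2.5, |2|->5.5, |2|->5.5, |1|->2.5, |1|->2.5, |8|->7
Step 3: Attach original signs; sum ranks with positive sign and with negative sign.
W+ = 2.5 + 5.5 + 5.5 + 2.5 + 2.5 = 18.5
W- = 2.5 + 7 = 9.5
(Check: W+ + W- = 28 should equal n(n+1)/2 = 28.)
Step 4: Test statistic W = min(W+, W-) = 9.5.
Step 5: Ties in |d|, so use the tie-corrected normal approximation.
        E[W] = n(n+1)/4 = 7*8/4 = 14.
        Tie groups: |d|=1 (t=4), |d|=2 (t=2); sum(t^3 - t) = 66.
        Var[W] = n(n+1)(2n+1)/24 - sum(t^3-t)/48 = 840/24 - 66/48 = 33.625.
        z = (W - E[W]) / sqrt(Var[W]) = (9.5 - 14) / 5.7987 = -0.7760.
        Two-sided p = 2*Phi(z) = 0.437728.
Step 6: alpha = 0.1. fail to reject H0.

W+ = 18.5, W- = 9.5, W = min = 9.5, p = 0.437728, fail to reject H0.


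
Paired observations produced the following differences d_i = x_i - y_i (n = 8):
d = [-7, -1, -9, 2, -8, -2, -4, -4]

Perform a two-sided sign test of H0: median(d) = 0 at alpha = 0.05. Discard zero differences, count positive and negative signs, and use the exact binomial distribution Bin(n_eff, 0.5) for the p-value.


Step 1: Discard zero differences. Original n = 8; n_eff = number of nonzero differences = 8.
Nonzero differences (with sign): -7, -1, -9, +2, -8, -2, -4, -4
Step 2: Count signs: positive = 1, negative = 7.
Step 3: Under H0: P(positive) = 0.5, so the number of positives S ~ Bin(8, 0.5).
Step 4: Two-sided exact p-value = sum of Bin(8,0.5) probabilities at or below the observed probability = 0.070312.
Step 5: alpha = 0.05. fail to reject H0.

n_eff = 8, pos = 1, neg = 7, p = 0.070312, fail to reject H0.


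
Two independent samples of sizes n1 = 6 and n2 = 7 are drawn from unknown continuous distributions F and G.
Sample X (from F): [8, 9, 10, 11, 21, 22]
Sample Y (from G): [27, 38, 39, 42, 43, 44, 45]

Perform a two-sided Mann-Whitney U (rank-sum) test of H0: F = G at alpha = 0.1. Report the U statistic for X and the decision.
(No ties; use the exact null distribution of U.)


Step 1: Combine and sort all 13 observations; assign midranks.
sorted (value, group): (8,X), (9,X), (10,X), (11,X), (21,X), (22,X), (27,Y), (38,Y), (39,Y), (42,Y), (43,Y), (44,Y), (45,Y)
ranks: 8->1, 9->2, 10->3, 11->4, 21->5, 22->6, 27->7, 38->8, 39->9, 42->10, 43->11, 44->12, 45->13
Step 2: Rank sum for X: R1 = 1 + 2 + 3 + 4 + 5 + 6 = 21.
Step 3: U_X = R1 - n1(n1+1)/2 = 21 - 6*7/2 = 21 - 21 = 0.
       U_Y = n1*n2 - U_X = 42 - 0 = 42.
Step 4: No ties, so the exact null distribution of U (based on enumerating the C(13,6) = 1716 equally likely rank assignments) gives the two-sided p-value.
Step 5: p-value = 0.001166; compare to alpha = 0.1. reject H0.

U_X = 0, p = 0.001166, reject H0 at alpha = 0.1.


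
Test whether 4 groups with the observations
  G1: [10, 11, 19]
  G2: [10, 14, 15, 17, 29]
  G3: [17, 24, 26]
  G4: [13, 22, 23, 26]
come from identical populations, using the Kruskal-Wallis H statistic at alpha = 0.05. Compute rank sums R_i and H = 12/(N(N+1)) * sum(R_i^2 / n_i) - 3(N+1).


Step 1: Combine all N = 15 observations and assign midranks.
sorted (value, group, rank): (10,G1,1.5), (10,G2,1.5), (11,G1,3), (13,G4,4), (14,G2,5), (15,G2,6), (17,G2,7.5), (17,G3,7.5), (19,G1,9), (22,G4,10), (23,G4,11), (24,G3,12), (26,G3,13.5), (26,G4,13.5), (29,G2,15)
Step 2: Sum ranks within each group.
R_1 = 13.5 (n_1 = 3)
R_2 = 35 (n_2 = 5)
R_3 = 33 (n_3 = 3)
R_4 = 38.5 (n_4 = 4)
Step 3: H = 12/(N(N+1)) * sum(R_i^2/n_i) - 3(N+1)
     = 12/(15*16) * (13.5^2/3 + 35^2/5 + 33^2/3 + 38.5^2/4) - 3*16
     = 0.050000 * 1039.31 - 48
     = 3.965625.
Step 4: Ties present; correction factor C = 1 - 18/(15^3 - 15) = 0.994643. Corrected H = 3.965625 / 0.994643 = 3.986984.
Step 5: Under H0, H ~ chi^2(3); p-value = 0.262873.
Step 6: alpha = 0.05. fail to reject H0.

H = 3.9870, df = 3, p = 0.262873, fail to reject H0.


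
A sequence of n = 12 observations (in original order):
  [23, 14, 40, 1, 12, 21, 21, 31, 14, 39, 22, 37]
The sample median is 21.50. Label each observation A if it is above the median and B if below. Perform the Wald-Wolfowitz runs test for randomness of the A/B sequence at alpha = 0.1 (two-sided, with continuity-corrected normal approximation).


Step 1: Compute median = 21.50; label A = above, B = below.
Labels in order: ABABBBBABAAA  (n_A = 6, n_B = 6)
Step 2: Count runs R = 7.
Step 3: Under H0 (random ordering), E[R] = 2*n_A*n_B/(n_A+n_B) + 1 = 2*6*6/12 + 1 = 7.0000.
        Var[R] = 2*n_A*n_B*(2*n_A*n_B - n_A - n_B) / ((n_A+n_B)^2 * (n_A+n_B-1)) = 4320/1584 = 2.7273.
        SD[R] = 1.6514.
Step 4: R = E[R], so z = 0 with no continuity correction.
Step 5: Two-sided p-value via normal approximation = 2*(1 - Phi(|z|)) = 1.000000.
Step 6: alpha = 0.1. fail to reject H0.

R = 7, z = 0.0000, p = 1.000000, fail to reject H0.


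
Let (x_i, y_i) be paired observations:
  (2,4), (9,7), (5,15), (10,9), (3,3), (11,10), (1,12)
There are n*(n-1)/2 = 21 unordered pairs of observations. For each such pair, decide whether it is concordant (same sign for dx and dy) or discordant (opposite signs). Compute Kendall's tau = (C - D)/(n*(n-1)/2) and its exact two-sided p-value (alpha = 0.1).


Step 1: Enumerate the 21 unordered pairs (i,j) with i<j and classify each by sign(x_j-x_i) * sign(y_j-y_i).
  (1,2):dx=+7,dy=+3->C; (1,3):dx=+3,dy=+11->C; (1,4):dx=+8,dy=+5->C; (1,5):dx=+1,dy=-1->D
  (1,6):dx=+9,dy=+6->C; (1,7):dx=-1,dy=+8->D; (2,3):dx=-4,dy=+8->D; (2,4):dx=+1,dy=+2->C
  (2,5):dx=-6,dy=-4->C; (2,6):dx=+2,dy=+3->C; (2,7):dx=-8,dy=+5->D; (3,4):dx=+5,dy=-6->D
  (3,5):dx=-2,dy=-12->C; (3,6):dx=+6,dy=-5->D; (3,7):dx=-4,dy=-3->C; (4,5):dx=-7,dy=-6->C
  (4,6):dx=+1,dy=+1->C; (4,7):dx=-9,dy=+3->D; (5,6):dx=+8,dy=+7->C; (5,7):dx=-2,dy=+9->D
  (6,7):dx=-10,dy=+2->D
Step 2: C = 12, D = 9, total pairs = 21.
Step 3: tau = (C - D)/(n(n-1)/2) = (12 - 9)/21 = 0.142857.
Step 4: Exact two-sided p-value (enumerate n! = 5040 permutations of y under H0): p = 0.772619.
Step 5: alpha = 0.1. fail to reject H0.

tau_b = 0.1429 (C=12, D=9), p = 0.772619, fail to reject H0.


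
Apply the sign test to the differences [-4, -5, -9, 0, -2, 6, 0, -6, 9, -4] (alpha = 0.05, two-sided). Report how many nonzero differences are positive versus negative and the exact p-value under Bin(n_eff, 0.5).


Step 1: Discard zero differences. Original n = 10; n_eff = number of nonzero differences = 8.
Nonzero differences (with sign): -4, -5, -9, -2, +6, -6, +9, -4
Step 2: Count signs: positive = 2, negative = 6.
Step 3: Under H0: P(positive) = 0.5, so the number of positives S ~ Bin(8, 0.5).
Step 4: Two-sided exact p-value = sum of Bin(8,0.5) probabilities at or below the observed probability = 0.289062.
Step 5: alpha = 0.05. fail to reject H0.

n_eff = 8, pos = 2, neg = 6, p = 0.289062, fail to reject H0.


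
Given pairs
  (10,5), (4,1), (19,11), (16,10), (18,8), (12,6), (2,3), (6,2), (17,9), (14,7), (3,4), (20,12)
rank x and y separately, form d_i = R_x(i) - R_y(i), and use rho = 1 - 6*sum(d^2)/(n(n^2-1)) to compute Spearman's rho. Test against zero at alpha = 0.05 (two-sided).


Step 1: Rank x and y separately (midranks; no ties here).
rank(x): 10->5, 4->3, 19->11, 16->8, 18->10, 12->6, 2->1, 6->4, 17->9, 14->7, 3->2, 20->12
rank(y): 5->5, 1->1, 11->11, 10->10, 8->8, 6->6, 3->3, 2->2, 9->9, 7->7, 4->4, 12->12
Step 2: d_i = R_x(i) - R_y(i); compute d_i^2.
  (5-5)^2=0, (3-1)^2=4, (11-11)^2=0, (8-10)^2=4, (10-8)^2=4, (6-6)^2=0, (1-3)^2=4, (4-2)^2=4, (9-9)^2=0, (7-7)^2=0, (2-4)^2=4, (12-12)^2=0
sum(d^2) = 24.
Step 3: rho = 1 - 6*24 / (12*(12^2 - 1)) = 1 - 144/1716 = 0.916084.
Step 4: Under H0, t = rho * sqrt((n-2)/(1-rho^2)) = 7.2245 ~ t(10).
Step 5: Two-sided p-value from the t-distribution with 10 df = 0.000028.
Step 6: alpha = 0.05. reject H0.

rho = 0.9161, p = 0.000028, reject H0 at alpha = 0.05.


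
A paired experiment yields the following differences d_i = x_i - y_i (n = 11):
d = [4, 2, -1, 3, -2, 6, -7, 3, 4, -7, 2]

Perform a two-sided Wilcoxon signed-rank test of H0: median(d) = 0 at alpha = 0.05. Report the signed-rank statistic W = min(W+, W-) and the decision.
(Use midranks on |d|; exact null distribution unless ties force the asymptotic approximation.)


Step 1: Drop any zero differences (none here) and take |d_i|.
|d| = [4, 2, 1, 3, 2, 6, 7, 3, 4, 7, 2]
Step 2: Midrank |d_i| (ties get averaged ranks).
ranks: |4|->7.5, |2|->3, |1|->1, |3|->5.5, |2|->3, |6|->9, |7|->10.5, |3|->5.5, |4|->7.5, |7|->10.5, |2|->3
Step 3: Attach original signs; sum ranks with positive sign and with negative sign.
W+ = 7.5 + 3 + 5.5 + 9 + 5.5 + 7.5 + 3 = 41
W- = 1 + 3 + 10.5 + 10.5 = 25
(Check: W+ + W- = 66 should equal n(n+1)/2 = 66.)
Step 4: Test statistic W = min(W+, W-) = 25.
Step 5: Ties in |d|, so use the tie-corrected normal approximation.
        E[W] = n(n+1)/4 = 11*12/4 = 33.
        Tie groups: |d|=2 (t=3), |d|=3 (t=2), |d|=4 (t=2), |d|=7 (t=2); sum(t^3 - t) = 42.
        Var[W] = n(n+1)(2n+1)/24 - sum(t^3-t)/48 = 3036/24 - 42/48 = 125.625.
        z = (W - E[W]) / sqrt(Var[W]) = (25 - 33) / 11.2083 = -0.7138.
        Two-sided p = 2*Phi(z) = 0.475376.
Step 6: alpha = 0.05. fail to reject H0.

W+ = 41, W- = 25, W = min = 25, p = 0.475376, fail to reject H0.


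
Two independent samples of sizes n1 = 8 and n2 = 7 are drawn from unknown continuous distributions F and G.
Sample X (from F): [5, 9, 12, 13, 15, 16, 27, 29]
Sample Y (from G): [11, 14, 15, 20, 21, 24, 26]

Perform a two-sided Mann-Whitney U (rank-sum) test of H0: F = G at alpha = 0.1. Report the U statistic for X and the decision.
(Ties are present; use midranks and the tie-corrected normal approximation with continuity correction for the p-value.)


Step 1: Combine and sort all 15 observations; assign midranks.
sorted (value, group): (5,X), (9,X), (11,Y), (12,X), (13,X), (14,Y), (15,X), (15,Y), (16,X), (20,Y), (21,Y), (24,Y), (26,Y), (27,X), (29,X)
ranks: 5->1, 9->2, 11->3, 12->4, 13->5, 14->6, 15->7.5, 15->7.5, 16->9, 20->10, 21->11, 24->12, 26->13, 27->14, 29->15
Step 2: Rank sum for X: R1 = 1 + 2 + 4 + 5 + 7.5 + 9 + 14 + 15 = 57.5.
Step 3: U_X = R1 - n1(n1+1)/2 = 57.5 - 8*9/2 = 57.5 - 36 = 21.5.
       U_Y = n1*n2 - U_X = 56 - 21.5 = 34.5.
Step 4: Ties are present, so use the tie-corrected normal approximation (with continuity correction) for the p-value.
Step 5: p-value = 0.487064; compare to alpha = 0.1. fail to reject H0.

U_X = 21.5, p = 0.487064, fail to reject H0 at alpha = 0.1.


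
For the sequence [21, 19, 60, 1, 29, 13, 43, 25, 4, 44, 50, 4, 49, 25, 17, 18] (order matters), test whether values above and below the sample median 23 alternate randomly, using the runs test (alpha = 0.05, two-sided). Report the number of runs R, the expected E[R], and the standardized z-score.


Step 1: Compute median = 23; label A = above, B = below.
Labels in order: BBABABAABAABAABB  (n_A = 8, n_B = 8)
Step 2: Count runs R = 11.
Step 3: Under H0 (random ordering), E[R] = 2*n_A*n_B/(n_A+n_B) + 1 = 2*8*8/16 + 1 = 9.0000.
        Var[R] = 2*n_A*n_B*(2*n_A*n_B - n_A - n_B) / ((n_A+n_B)^2 * (n_A+n_B-1)) = 14336/3840 = 3.7333.
        SD[R] = 1.9322.
Step 4: Continuity-corrected z = (R - 0.5 - E[R]) / SD[R] = (11 - 0.5 - 9.0000) / 1.9322 = 0.7763.
Step 5: Two-sided p-value via normal approximation = 2*(1 - Phi(|z|)) = 0.437558.
Step 6: alpha = 0.05. fail to reject H0.

R = 11, z = 0.7763, p = 0.437558, fail to reject H0.


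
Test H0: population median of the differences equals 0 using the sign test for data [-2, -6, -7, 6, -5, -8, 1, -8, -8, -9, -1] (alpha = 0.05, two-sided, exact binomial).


Step 1: Discard zero differences. Original n = 11; n_eff = number of nonzero differences = 11.
Nonzero differences (with sign): -2, -6, -7, +6, -5, -8, +1, -8, -8, -9, -1
Step 2: Count signs: positive = 2, negative = 9.
Step 3: Under H0: P(positive) = 0.5, so the number of positives S ~ Bin(11, 0.5).
Step 4: Two-sided exact p-value = sum of Bin(11,0.5) probabilities at or below the observed probability = 0.065430.
Step 5: alpha = 0.05. fail to reject H0.

n_eff = 11, pos = 2, neg = 9, p = 0.065430, fail to reject H0.


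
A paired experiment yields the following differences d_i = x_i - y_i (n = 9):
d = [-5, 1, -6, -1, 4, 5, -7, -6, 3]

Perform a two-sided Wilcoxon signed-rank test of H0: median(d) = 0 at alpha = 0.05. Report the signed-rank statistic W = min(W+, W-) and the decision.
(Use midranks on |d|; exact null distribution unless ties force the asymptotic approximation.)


Step 1: Drop any zero differences (none here) and take |d_i|.
|d| = [5, 1, 6, 1, 4, 5, 7, 6, 3]
Step 2: Midrank |d_i| (ties get averaged ranks).
ranks: |5|->5.5, |1|->1.5, |6|->7.5, |1|->1.5, |4|->4, |5|->5.5, |7|->9, |6|->7.5, |3|->3
Step 3: Attach original signs; sum ranks with positive sign and with negative sign.
W+ = 1.5 + 4 + 5.5 + 3 = 14
W- = 5.5 + 7.5 + 1.5 + 9 + 7.5 = 31
(Check: W+ + W- = 45 should equal n(n+1)/2 = 45.)
Step 4: Test statistic W = min(W+, W-) = 14.
Step 5: Ties in |d|, so use the tie-corrected normal approximation.
        E[W] = n(n+1)/4 = 9*10/4 = 22.5.
        Tie groups: |d|=1 (t=2), |d|=5 (t=2), |d|=6 (t=2); sum(t^3 - t) = 18.
        Var[W] = n(n+1)(2n+1)/24 - sum(t^3-t)/48 = 1710/24 - 18/48 = 70.875.
        z = (W - E[W]) / sqrt(Var[W]) = (14 - 22.5) / 8.4187 = -1.0097.
        Two-sided p = 2*Phi(z) = 0.312661.
Step 6: alpha = 0.05. fail to reject H0.

W+ = 14, W- = 31, W = min = 14, p = 0.312661, fail to reject H0.


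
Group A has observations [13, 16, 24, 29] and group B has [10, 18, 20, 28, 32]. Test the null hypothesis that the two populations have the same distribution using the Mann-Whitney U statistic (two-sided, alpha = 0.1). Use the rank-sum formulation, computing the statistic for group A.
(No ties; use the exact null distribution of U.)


Step 1: Combine and sort all 9 observations; assign midranks.
sorted (value, group): (10,Y), (13,X), (16,X), (18,Y), (20,Y), (24,X), (28,Y), (29,X), (32,Y)
ranks: 10->1, 13->2, 16->3, 18->4, 20->5, 24->6, 28->7, 29->8, 32->9
Step 2: Rank sum for X: R1 = 2 + 3 + 6 + 8 = 19.
Step 3: U_X = R1 - n1(n1+1)/2 = 19 - 4*5/2 = 19 - 10 = 9.
       U_Y = n1*n2 - U_X = 20 - 9 = 11.
Step 4: No ties, so the exact null distribution of U (based on enumerating the C(9,4) = 126 equally likely rank assignments) gives the two-sided p-value.
Step 5: p-value = 0.904762; compare to alpha = 0.1. fail to reject H0.

U_X = 9, p = 0.904762, fail to reject H0 at alpha = 0.1.


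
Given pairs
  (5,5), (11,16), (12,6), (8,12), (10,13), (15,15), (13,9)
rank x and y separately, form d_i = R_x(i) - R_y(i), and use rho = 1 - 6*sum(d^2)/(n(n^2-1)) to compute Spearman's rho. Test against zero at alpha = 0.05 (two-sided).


Step 1: Rank x and y separately (midranks; no ties here).
rank(x): 5->1, 11->4, 12->5, 8->2, 10->3, 15->7, 13->6
rank(y): 5->1, 16->7, 6->2, 12->4, 13->5, 15->6, 9->3
Step 2: d_i = R_x(i) - R_y(i); compute d_i^2.
  (1-1)^2=0, (4-7)^2=9, (5-2)^2=9, (2-4)^2=4, (3-5)^2=4, (7-6)^2=1, (6-3)^2=9
sum(d^2) = 36.
Step 3: rho = 1 - 6*36 / (7*(7^2 - 1)) = 1 - 216/336 = 0.357143.
Step 4: Under H0, t = rho * sqrt((n-2)/(1-rho^2)) = 0.8550 ~ t(5).
Step 5: Two-sided p-value from the t-distribution with 5 df = 0.431611.
Step 6: alpha = 0.05. fail to reject H0.

rho = 0.3571, p = 0.431611, fail to reject H0 at alpha = 0.05.


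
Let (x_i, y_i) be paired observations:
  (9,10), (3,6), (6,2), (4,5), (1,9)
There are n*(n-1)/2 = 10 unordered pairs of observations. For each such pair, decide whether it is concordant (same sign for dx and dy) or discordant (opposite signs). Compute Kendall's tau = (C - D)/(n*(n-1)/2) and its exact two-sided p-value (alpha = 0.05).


Step 1: Enumerate the 10 unordered pairs (i,j) with i<j and classify each by sign(x_j-x_i) * sign(y_j-y_i).
  (1,2):dx=-6,dy=-4->C; (1,3):dx=-3,dy=-8->C; (1,4):dx=-5,dy=-5->C; (1,5):dx=-8,dy=-1->C
  (2,3):dx=+3,dy=-4->D; (2,4):dx=+1,dy=-1->D; (2,5):dx=-2,dy=+3->D; (3,4):dx=-2,dy=+3->D
  (3,5):dx=-5,dy=+7->D; (4,5):dx=-3,dy=+4->D
Step 2: C = 4, D = 6, total pairs = 10.
Step 3: tau = (C - D)/(n(n-1)/2) = (4 - 6)/10 = -0.200000.
Step 4: Exact two-sided p-value (enumerate n! = 120 permutations of y under H0): p = 0.816667.
Step 5: alpha = 0.05. fail to reject H0.

tau_b = -0.2000 (C=4, D=6), p = 0.816667, fail to reject H0.


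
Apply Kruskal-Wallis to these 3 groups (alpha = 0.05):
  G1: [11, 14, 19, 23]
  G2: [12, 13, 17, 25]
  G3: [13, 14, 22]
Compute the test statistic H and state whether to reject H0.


Step 1: Combine all N = 11 observations and assign midranks.
sorted (value, group, rank): (11,G1,1), (12,G2,2), (13,G2,3.5), (13,G3,3.5), (14,G1,5.5), (14,G3,5.5), (17,G2,7), (19,G1,8), (22,G3,9), (23,G1,10), (25,G2,11)
Step 2: Sum ranks within each group.
R_1 = 24.5 (n_1 = 4)
R_2 = 23.5 (n_2 = 4)
R_3 = 18 (n_3 = 3)
Step 3: H = 12/(N(N+1)) * sum(R_i^2/n_i) - 3(N+1)
     = 12/(11*12) * (24.5^2/4 + 23.5^2/4 + 18^2/3) - 3*12
     = 0.090909 * 396.125 - 36
     = 0.011364.
Step 4: Ties present; correction factor C = 1 - 12/(11^3 - 11) = 0.990909. Corrected H = 0.011364 / 0.990909 = 0.011468.
Step 5: Under H0, H ~ chi^2(2); p-value = 0.994282.
Step 6: alpha = 0.05. fail to reject H0.

H = 0.0115, df = 2, p = 0.994282, fail to reject H0.
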